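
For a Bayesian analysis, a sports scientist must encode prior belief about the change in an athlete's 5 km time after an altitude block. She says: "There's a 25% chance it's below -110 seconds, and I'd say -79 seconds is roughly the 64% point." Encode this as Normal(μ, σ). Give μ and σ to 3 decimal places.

The p-quantile of Normal(μ,σ) is μ + z_p·σ, with z_{0.25} = -0.6745 and z_{0.64} = 0.3585.
Eliminate σ: μ = (z₂·x₁ − z₁·x₂)/(z₂ − z₁) = (0.3585·-110 − (-0.6745)·-79)/1.033 = -89.758.
Then σ = (x₂ − x₁)/(z₂ − z₁) = (-79 − -110)/1.033 = 30.011.

μ = -89.758, σ = 30.011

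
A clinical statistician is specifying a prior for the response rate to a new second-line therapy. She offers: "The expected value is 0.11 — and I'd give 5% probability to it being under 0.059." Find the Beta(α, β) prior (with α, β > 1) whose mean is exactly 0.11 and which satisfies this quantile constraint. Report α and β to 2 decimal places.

With mean 0.11 fixed, write α = 0.11s, β = 0.89s where s = α+β.
Need P(θ < 0.059) = 0.05 under Beta(0.11s, 0.89s). Normal approximation: (q−m)/√(m(1−m)/s) ≈ z_{0.05} = -1.64, so s ≈ 0.11·0.89·(-1.64)²/(0.059−0.11)² = 101.8.
At s = 101.8: P(θ<0.059) ≈ 0.031. Adjusting to match 0.05 gives s ≈ 80.56.
So α = 0.11·80.56 ≈ 8.86, β = 0.89·80.56 ≈ 71.70.

α ≈ 8.86, β ≈ 71.70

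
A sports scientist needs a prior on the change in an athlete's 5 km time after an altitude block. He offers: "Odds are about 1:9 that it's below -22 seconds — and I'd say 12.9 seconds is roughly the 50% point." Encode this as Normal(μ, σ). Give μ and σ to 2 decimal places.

μ = 12.90, σ = 27.23

For Normal(μ,σ), the p-quantile is μ + z_p·σ. Here z_{0.1} = -1.282, z_{0.5} = 0.
So -22 = μ − 1.282σ and 12.9 = μ + 0σ.
Subtracting: σ = (12.9 − -22)/(0 − (-1.282)) = 27.23.
Then μ = -22 − (-1.282)·27.23 = 12.90.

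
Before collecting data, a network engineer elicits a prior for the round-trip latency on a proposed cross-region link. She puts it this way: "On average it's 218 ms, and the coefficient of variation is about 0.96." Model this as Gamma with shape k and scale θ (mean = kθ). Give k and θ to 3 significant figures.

For Gamma(k, scale θ): mean = kθ, variance = kθ², so CV = 1/√k.
CV = 0.96, hence k = 1/CV² = 1.09.
Then θ = mean/k = 218/1.09 = 201.

k ≈ 1.09, θ ≈ 201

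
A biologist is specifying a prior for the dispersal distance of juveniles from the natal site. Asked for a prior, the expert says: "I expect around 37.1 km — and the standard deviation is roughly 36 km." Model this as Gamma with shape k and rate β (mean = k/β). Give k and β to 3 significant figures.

For Gamma(k, rate β): mean = k/β, variance = k/β², so CV = 1/√k.
CV = SD/mean = 36/37.1 = 0.9704, hence k = 1/CV² = 1.06.
Then β = k/mean = 1.06/37.1 = 0.0286.

k ≈ 1.06, β ≈ 0.0286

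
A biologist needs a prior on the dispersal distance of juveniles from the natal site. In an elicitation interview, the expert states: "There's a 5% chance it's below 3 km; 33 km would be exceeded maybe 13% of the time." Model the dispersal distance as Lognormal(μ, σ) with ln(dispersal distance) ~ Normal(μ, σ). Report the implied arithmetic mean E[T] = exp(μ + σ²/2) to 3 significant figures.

E[T] ≈ 18.1 km

If T ~ Lognormal(μ,σ) then ln T ~ Normal(μ,σ), so the p-quantile of ln T is μ + z_p·σ.
ln(3) = 1.099 and ln(33) = 3.497; z_{0.05} = -1.645, z_{0.87} = 1.126.
σ = (3.497 − 1.099)/(1.126 − (-1.645)) = 0.865.
μ = 1.099 − (-1.645)·0.865 = 2.522.
E[T] = exp(μ + σ²/2) = exp(2.522 + 0.3744) = 18.1 km.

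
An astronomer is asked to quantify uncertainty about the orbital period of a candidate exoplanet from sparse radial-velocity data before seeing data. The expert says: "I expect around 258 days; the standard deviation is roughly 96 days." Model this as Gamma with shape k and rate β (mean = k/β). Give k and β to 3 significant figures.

For Gamma(k, rate β): mean = k/β, variance = k/β², so CV = 1/√k.
CV = SD/mean = 96/258 = 0.3721, hence k = 1/CV² = 7.22.
Then β = k/mean = 7.22/258 = 0.028.

k ≈ 7.22, β ≈ 0.028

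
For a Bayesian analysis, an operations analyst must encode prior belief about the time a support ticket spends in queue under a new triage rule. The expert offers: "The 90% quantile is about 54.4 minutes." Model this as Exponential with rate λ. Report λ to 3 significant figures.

P(T < 54.4) = 1 − e^(−λ·54.4) = 0.9, so λ = −ln(1−0.9)/54.4 = −ln(0.1)/54.4 = 0.0423.

λ ≈ 0.0423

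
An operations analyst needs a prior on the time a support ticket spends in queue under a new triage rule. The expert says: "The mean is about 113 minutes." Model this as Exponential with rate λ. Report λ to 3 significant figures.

Exponential mean = 1/λ, so λ = 1/113.0 = 0.00885.

λ ≈ 0.00885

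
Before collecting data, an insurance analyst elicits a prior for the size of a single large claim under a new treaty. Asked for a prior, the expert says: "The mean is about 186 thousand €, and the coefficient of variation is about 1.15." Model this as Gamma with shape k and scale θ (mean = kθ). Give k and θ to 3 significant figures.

For Gamma(k, scale θ): mean = kθ, variance = kθ², so CV = 1/√k.
CV = 1.15, hence k = 1/CV² = 0.756.
Then θ = mean/k = 186/0.756 = 246.

k ≈ 0.756, θ ≈ 246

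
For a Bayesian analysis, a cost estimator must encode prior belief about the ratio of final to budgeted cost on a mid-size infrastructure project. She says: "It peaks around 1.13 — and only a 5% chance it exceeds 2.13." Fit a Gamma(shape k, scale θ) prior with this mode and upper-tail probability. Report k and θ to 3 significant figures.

Gamma(k,θ) with k>1 has mode (k−1)θ, so θ = 1.13/(k−1).
Need P(X < 2.13) = 0.95 with θ tied to k this way. Start at k = 2, θ = 1.13: P(X<2.13) ≈ 0.562.
Too low — raise k to concentrate. Iterating converges to k ≈ 7.92.
Then θ = 1.13/(7.92−1) ≈ 0.163.

k ≈ 7.92, θ ≈ 0.163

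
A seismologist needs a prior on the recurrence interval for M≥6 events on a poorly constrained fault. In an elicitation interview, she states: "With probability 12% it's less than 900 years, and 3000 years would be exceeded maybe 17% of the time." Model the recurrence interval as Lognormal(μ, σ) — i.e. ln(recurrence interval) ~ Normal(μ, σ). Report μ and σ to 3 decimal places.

If T ~ Lognormal(μ,σ) then ln T ~ Normal(μ,σ), so the p-quantile of ln T is μ + z_p·σ.
ln(900) = 6.802 and ln(3000) = 8.006; z_{0.12} = -1.175, z_{0.83} = 0.9542.
σ = (8.006 − 6.802)/(0.9542 − (-1.175)) = 0.565.
μ = 6.802 − (-1.175)·0.565 = 7.467.

μ ≈ 7.467, σ ≈ 0.565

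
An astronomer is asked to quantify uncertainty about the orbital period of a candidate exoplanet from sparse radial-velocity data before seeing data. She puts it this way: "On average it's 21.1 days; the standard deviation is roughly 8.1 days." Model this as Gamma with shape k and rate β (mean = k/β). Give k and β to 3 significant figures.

For Gamma(k, rate β): mean = k/β, variance = k/β², so CV = 1/√k.
CV = SD/mean = 8.1/21.1 = 0.3839, hence k = 1/CV² = 6.79.
Then β = k/mean = 6.79/21.1 = 0.322.

k ≈ 6.79, β ≈ 0.322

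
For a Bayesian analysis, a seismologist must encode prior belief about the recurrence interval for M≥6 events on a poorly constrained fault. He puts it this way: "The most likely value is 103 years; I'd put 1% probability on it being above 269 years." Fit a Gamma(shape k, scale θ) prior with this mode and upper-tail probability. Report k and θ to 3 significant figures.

k ≈ 6.04, θ ≈ 20.4

Gamma(k,θ) with k>1 has mode (k−1)θ, so θ = 103/(k−1).
Need P(X < 269) = 0.99 with θ tied to k this way. Start at k = 2, θ = 103: P(X<269) ≈ 0.735.
Too low — raise k to concentrate. Iterating converges to k ≈ 6.04.
Then θ = 103/(6.04−1) ≈ 20.4.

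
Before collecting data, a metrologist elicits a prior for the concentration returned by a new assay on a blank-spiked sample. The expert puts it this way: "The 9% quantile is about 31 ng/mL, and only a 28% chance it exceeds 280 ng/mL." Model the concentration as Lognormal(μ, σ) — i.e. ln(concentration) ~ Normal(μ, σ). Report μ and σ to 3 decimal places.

μ ≈ 4.968, σ ≈ 1.144

If T ~ Lognormal(μ,σ) then ln T ~ Normal(μ,σ), so the p-quantile of ln T is μ + z_p·σ.
ln(31) = 3.434 and ln(280) = 5.635; z_{0.09} = -1.341, z_{0.72} = 0.5828.
σ = (5.635 − 3.434)/(0.5828 − (-1.341)) = 1.144.
μ = 3.434 − (-1.341)·1.144 = 4.968.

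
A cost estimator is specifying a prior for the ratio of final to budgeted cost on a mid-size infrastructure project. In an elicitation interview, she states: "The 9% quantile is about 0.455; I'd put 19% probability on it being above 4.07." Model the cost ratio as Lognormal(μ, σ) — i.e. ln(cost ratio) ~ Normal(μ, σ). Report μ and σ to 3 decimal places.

μ ≈ 0.537, σ ≈ 0.988

If T ~ Lognormal(μ,σ) then ln T ~ Normal(μ,σ), so the p-quantile of ln T is μ + z_p·σ.
ln(0.455) = -0.7875 and ln(4.07) = 1.404; z_{0.09} = -1.341, z_{0.81} = 0.8779.
σ = (1.404 − -0.7875)/(0.8779 − (-1.341)) = 0.988.
μ = -0.7875 − (-1.341)·0.988 = 0.537.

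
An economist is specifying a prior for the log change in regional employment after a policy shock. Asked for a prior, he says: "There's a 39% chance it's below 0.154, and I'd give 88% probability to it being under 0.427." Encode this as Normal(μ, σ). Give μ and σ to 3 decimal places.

The p-quantile of Normal(μ,σ) is μ + z_p·σ, with z_{0.39} = -0.2793 and z_{0.88} = 1.175.
Eliminate σ: μ = (z₂·x₁ − z₁·x₂)/(z₂ − z₁) = (1.175·0.154 − (-0.2793)·0.427)/1.454 = 0.206.
Then σ = (x₂ − x₁)/(z₂ − z₁) = (0.427 − 0.154)/1.454 = 0.188.

μ = 0.206, σ = 0.188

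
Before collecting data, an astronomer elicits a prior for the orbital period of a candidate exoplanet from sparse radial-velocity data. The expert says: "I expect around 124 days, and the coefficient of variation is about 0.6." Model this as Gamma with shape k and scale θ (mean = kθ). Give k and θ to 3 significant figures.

For Gamma(k, scale θ): mean = kθ, variance = kθ², so CV = 1/√k.
CV = 0.6, hence k = 1/CV² = 2.78.
Then θ = mean/k = 124/2.78 = 44.6.

k ≈ 2.78, θ ≈ 44.6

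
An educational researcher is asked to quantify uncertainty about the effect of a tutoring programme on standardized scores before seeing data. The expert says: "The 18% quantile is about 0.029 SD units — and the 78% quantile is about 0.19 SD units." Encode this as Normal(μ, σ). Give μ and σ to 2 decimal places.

For Normal(μ,σ), the p-quantile is μ + z_p·σ. Here z_{0.18} = -0.9154, z_{0.78} = 0.7722.
So 0.029 = μ − 0.9154σ and 0.19 = μ + 0.7722σ.
Subtracting: σ = (0.19 − 0.029)/(0.7722 − (-0.9154)) = 0.10.
Then μ = 0.029 − (-0.9154)·0.10 = 0.12.

μ = 0.12, σ = 0.10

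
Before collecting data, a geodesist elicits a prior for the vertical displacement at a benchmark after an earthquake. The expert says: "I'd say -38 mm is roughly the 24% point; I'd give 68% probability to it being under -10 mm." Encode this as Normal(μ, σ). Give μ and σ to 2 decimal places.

μ = -21.15, σ = 23.85

For Normal(μ,σ), the p-quantile is μ + z_p·σ. Here z_{0.24} = -0.7063, z_{0.68} = 0.4677.
So -38 = μ − 0.7063σ and -10 = μ + 0.4677σ.
Subtracting: σ = (-10 − -38)/(0.4677 − (-0.7063)) = 23.85.
Then μ = -38 − (-0.7063)·23.85 = -21.15.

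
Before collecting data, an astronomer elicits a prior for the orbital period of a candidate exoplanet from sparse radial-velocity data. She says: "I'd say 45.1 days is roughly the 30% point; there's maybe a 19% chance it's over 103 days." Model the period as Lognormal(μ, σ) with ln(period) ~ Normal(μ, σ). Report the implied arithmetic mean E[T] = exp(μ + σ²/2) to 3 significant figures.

If T ~ Lognormal(μ,σ) then ln T ~ Normal(μ,σ), so the p-quantile of ln T is μ + z_p·σ.
ln(45.1) = 3.809 and ln(103) = 4.635; z_{0.3} = -0.5244, z_{0.81} = 0.8779.
σ = (4.635 − 3.809)/(0.8779 − (-0.5244)) = 0.589.
μ = 3.809 − (-0.5244)·0.589 = 4.118.
E[T] = exp(μ + σ²/2) = exp(4.118 + 0.1734) = 73 days.

E[T] ≈ 73 days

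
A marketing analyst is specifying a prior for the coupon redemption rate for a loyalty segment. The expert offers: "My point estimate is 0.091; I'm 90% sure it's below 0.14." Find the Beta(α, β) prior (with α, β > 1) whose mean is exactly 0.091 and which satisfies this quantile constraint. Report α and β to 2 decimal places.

α ≈ 5.56, β ≈ 55.59

With mean 0.091 fixed, write α = 0.091s, β = 0.909s where s = α+β.
Need P(θ < 0.14) = 0.9 under Beta(0.091s, 0.909s). Normal approximation: (q−m)/√(m(1−m)/s) ≈ z_{0.9} = 1.28, so s ≈ 0.091·0.909·(1.28)²/(0.14−0.091)² = 56.6.
At s = 56.6: P(θ<0.14) ≈ 0.893. Adjusting to match 0.9 gives s ≈ 61.15.
So α = 0.091·61.15 ≈ 5.56, β = 0.909·61.15 ≈ 55.59.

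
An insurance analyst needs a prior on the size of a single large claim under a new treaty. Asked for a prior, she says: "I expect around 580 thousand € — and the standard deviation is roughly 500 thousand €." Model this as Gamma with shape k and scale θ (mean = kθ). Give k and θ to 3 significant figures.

k ≈ 1.35, θ ≈ 431

For Gamma(k, scale θ): mean = kθ, variance = kθ², so CV = 1/√k.
CV = SD/mean = 500/580 = 0.8621, hence k = 1/CV² = 1.35.
Then θ = mean/k = 580/1.35 = 431.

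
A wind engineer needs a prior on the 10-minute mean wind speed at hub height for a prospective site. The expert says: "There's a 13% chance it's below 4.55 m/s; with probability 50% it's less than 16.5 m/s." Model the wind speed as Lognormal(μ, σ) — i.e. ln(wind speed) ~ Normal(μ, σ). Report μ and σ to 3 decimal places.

If T ~ Lognormal(μ,σ) then ln T ~ Normal(μ,σ), so the p-quantile of ln T is μ + z_p·σ.
ln(4.55) = 1.515 and ln(16.5) = 2.803; z_{0.13} = -1.126, z_{0.5} = 0.
σ = (2.803 − 1.515)/(0 − (-1.126)) = 1.144.
μ = 1.515 − (-1.126)·1.144 = 2.803.

μ ≈ 2.803, σ ≈ 1.144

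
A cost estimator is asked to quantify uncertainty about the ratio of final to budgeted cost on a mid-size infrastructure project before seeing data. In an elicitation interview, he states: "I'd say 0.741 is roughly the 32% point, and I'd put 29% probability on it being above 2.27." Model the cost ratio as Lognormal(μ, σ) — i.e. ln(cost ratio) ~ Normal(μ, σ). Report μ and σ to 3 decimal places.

μ ≈ 0.213, σ ≈ 1.096

If T ~ Lognormal(μ,σ) then ln T ~ Normal(μ,σ), so the p-quantile of ln T is μ + z_p·σ.
ln(0.741) = -0.2998 and ln(2.27) = 0.8198; z_{0.32} = -0.4677, z_{0.71} = 0.5534.
σ = (0.8198 − -0.2998)/(0.5534 − (-0.4677)) = 1.096.
μ = -0.2998 − (-0.4677)·1.096 = 0.213.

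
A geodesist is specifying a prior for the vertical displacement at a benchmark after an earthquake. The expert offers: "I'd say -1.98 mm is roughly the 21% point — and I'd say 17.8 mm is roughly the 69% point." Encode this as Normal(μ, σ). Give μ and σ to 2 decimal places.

For Normal(μ,σ), the p-quantile is μ + z_p·σ. Here z_{0.21} = -0.8064, z_{0.69} = 0.4959.
So -1.98 = μ − 0.8064σ and 17.8 = μ + 0.4959σ.
Subtracting: σ = (17.8 − -1.98)/(0.4959 − (-0.8064)) = 15.19.
Then μ = -1.98 − (-0.8064)·15.19 = 10.27.

μ = 10.27, σ = 15.19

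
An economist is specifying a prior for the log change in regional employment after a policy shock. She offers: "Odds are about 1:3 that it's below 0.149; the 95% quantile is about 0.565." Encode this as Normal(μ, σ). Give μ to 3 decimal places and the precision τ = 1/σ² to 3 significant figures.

The p-quantile of Normal(μ,σ) is μ + z_p·σ, with z_{0.25} = -0.6745 and z_{0.95} = 1.645.
Eliminate σ: μ = (z₂·x₁ − z₁·x₂)/(z₂ − z₁) = (1.645·0.149 − (-0.6745)·0.565)/2.319 = 0.270.
Then σ = (x₂ − x₁)/(z₂ − z₁) = (0.565 − 0.149)/2.319 = 0.179.
Precision τ = 1/σ² = 1/0.1794² = 31.1.

μ = 0.270, τ = 31.1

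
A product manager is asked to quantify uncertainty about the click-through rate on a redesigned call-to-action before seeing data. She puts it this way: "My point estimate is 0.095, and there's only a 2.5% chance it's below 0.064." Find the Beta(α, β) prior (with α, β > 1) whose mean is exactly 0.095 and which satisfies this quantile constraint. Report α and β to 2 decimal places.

With mean 0.095 fixed, write α = 0.095s, β = 0.905s where s = α+β.
Need P(θ < 0.064) = 0.025 under Beta(0.095s, 0.905s). Normal approximation: (q−m)/√(m(1−m)/s) ≈ z_{0.025} = -1.96, so s ≈ 0.095·0.905·(-1.96)²/(0.064−0.095)² = 343.7.
At s = 343.7: P(θ<0.064) ≈ 0.016. Adjusting to match 0.025 gives s ≈ 288.90.
So α = 0.095·288.90 ≈ 27.45, β = 0.905·288.90 ≈ 261.45.

α ≈ 27.45, β ≈ 261.45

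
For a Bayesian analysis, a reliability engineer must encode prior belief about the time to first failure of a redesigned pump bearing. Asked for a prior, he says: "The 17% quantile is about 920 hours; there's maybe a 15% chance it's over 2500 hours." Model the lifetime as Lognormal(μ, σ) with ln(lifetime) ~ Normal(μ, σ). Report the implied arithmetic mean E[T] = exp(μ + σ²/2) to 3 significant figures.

If T ~ Lognormal(μ,σ) then ln T ~ Normal(μ,σ), so the p-quantile of ln T is μ + z_p·σ.
ln(920) = 6.824 and ln(2500) = 7.824; z_{0.17} = -0.9542, z_{0.85} = 1.036.
σ = (7.824 − 6.824)/(1.036 − (-0.9542)) = 0.502.
μ = 6.824 − (-0.9542)·0.502 = 7.304.
E[T] = exp(μ + σ²/2) = exp(7.304 + 0.1261) = 1690 hours.

E[T] ≈ 1690 hours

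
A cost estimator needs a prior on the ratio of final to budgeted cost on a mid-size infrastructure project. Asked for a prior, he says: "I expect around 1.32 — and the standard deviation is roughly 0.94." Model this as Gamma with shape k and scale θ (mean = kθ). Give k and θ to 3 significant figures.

k ≈ 1.97, θ ≈ 0.669

For Gamma(k, scale θ): mean = kθ, variance = kθ², so CV = 1/√k.
CV = SD/mean = 0.94/1.32 = 0.7121, hence k = 1/CV² = 1.97.
Then θ = mean/k = 1.32/1.97 = 0.669.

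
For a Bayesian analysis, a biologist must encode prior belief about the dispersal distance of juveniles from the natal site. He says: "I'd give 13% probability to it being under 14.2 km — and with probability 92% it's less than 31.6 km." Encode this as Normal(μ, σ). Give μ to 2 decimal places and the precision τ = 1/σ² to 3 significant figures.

μ = 21.94, τ = 0.0212

The p-quantile of Normal(μ,σ) is μ + z_p·σ, with z_{0.13} = -1.126 and z_{0.92} = 1.405.
Eliminate σ: μ = (z₂·x₁ − z₁·x₂)/(z₂ − z₁) = (1.405·14.2 − (-1.126)·31.6)/2.531 = 21.94.
Then σ = (x₂ − x₁)/(z₂ − z₁) = (31.6 − 14.2)/2.531 = 6.87.
Precision τ = 1/σ² = 1/6.873² = 0.0212.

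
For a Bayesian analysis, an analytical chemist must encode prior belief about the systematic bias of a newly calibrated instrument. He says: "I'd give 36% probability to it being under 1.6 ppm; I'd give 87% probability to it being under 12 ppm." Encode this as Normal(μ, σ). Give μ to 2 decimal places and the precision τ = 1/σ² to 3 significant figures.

The p-quantile of Normal(μ,σ) is μ + z_p·σ, with z_{0.36} = -0.3585 and z_{0.87} = 1.126.
Eliminate σ: μ = (z₂·x₁ − z₁·x₂)/(z₂ − z₁) = (1.126·1.6 − (-0.3585)·12)/1.485 = 4.11.
Then σ = (x₂ − x₁)/(z₂ − z₁) = (12 − 1.6)/1.485 = 7.00.
Precision τ = 1/σ² = 1/7.004² = 0.0204.

μ = 4.11, τ = 0.0204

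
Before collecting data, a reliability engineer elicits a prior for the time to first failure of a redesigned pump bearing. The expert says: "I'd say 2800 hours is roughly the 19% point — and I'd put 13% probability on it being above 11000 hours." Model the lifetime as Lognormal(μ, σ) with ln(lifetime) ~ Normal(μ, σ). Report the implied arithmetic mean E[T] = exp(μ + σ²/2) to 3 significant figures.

If T ~ Lognormal(μ,σ) then ln T ~ Normal(μ,σ), so the p-quantile of ln T is μ + z_p·σ.
ln(2800) = 7.937 and ln(11000) = 9.306; z_{0.19} = -0.8779, z_{0.87} = 1.126.
σ = (9.306 − 7.937)/(1.126 − (-0.8779)) = 0.683.
μ = 7.937 − (-0.8779)·0.683 = 8.537.
E[T] = exp(μ + σ²/2) = exp(8.537 + 0.2330) = 6440 hours.

E[T] ≈ 6440 hours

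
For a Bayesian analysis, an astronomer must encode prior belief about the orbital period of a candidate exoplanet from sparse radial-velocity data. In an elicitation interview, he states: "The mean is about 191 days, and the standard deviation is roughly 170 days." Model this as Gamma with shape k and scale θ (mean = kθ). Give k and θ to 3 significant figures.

For Gamma(k, scale θ): mean = kθ, variance = kθ², so CV = 1/√k.
CV = SD/mean = 170/191 = 0.8901, hence k = 1/CV² = 1.26.
Then θ = mean/k = 191/1.26 = 151.

k ≈ 1.26, θ ≈ 151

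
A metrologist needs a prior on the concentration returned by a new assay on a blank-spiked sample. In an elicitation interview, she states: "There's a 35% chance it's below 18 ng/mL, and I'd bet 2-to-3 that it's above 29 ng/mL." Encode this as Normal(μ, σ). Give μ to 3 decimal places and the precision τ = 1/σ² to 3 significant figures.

The p-quantile of Normal(μ,σ) is μ + z_p·σ, with z_{0.35} = -0.3853 and z_{0.6} = 0.2533.
Eliminate σ: μ = (z₂·x₁ − z₁·x₂)/(z₂ − z₁) = (0.2533·18 − (-0.3853)·29)/0.6387 = 24.637.
Then σ = (x₂ − x₁)/(z₂ − z₁) = (29 − 18)/0.6387 = 17.223.
Precision τ = 1/σ² = 1/17.22² = 0.00337.

μ = 24.637, τ = 0.00337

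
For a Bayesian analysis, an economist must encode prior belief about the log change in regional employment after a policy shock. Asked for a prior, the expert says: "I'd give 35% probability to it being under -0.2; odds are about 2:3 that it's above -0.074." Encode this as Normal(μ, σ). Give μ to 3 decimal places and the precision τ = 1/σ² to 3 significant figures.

The p-quantile of Normal(μ,σ) is μ + z_p·σ, with z_{0.35} = -0.3853 and z_{0.6} = 0.2533.
Eliminate σ: μ = (z₂·x₁ − z₁·x₂)/(z₂ − z₁) = (0.2533·-0.2 − (-0.3853)·-0.074)/0.6387 = -0.124.
Then σ = (x₂ − x₁)/(z₂ − z₁) = (-0.074 − -0.2)/0.6387 = 0.197.
Precision τ = 1/σ² = 1/0.1973² = 25.7.

μ = -0.124, τ = 25.7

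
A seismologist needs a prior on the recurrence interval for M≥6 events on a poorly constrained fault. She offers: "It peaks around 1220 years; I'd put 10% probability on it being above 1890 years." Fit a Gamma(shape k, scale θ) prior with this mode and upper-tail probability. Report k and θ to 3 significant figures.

Gamma(k,θ) with k>1 has mode (k−1)θ, so θ = 1220/(k−1).
Need P(X < 1890) = 0.9 with θ tied to k this way. Start at k = 2, θ = 1220: P(X<1890) ≈ 0.458.
Too low — raise k to concentrate. Iterating converges to k ≈ 10.8.
Then θ = 1220/(10.8−1) ≈ 125.

k ≈ 10.8, θ ≈ 125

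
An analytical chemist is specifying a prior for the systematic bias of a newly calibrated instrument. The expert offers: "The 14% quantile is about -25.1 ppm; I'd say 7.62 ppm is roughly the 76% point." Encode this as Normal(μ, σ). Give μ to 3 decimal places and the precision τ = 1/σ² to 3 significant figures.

μ = -5.315, τ = 0.00298

For Normal(μ,σ), the p-quantile is μ + z_p·σ. Here z_{0.14} = -1.08, z_{0.76} = 0.7063.
So -25.1 = μ − 1.08σ and 7.62 = μ + 0.7063σ.
Subtracting: σ = (7.62 − -25.1)/(0.7063 − (-1.08)) = 18.314.
Then μ = -25.1 − (-1.08)·18.314 = -5.315.
Precision τ = 1/σ² = 1/18.31² = 0.00298.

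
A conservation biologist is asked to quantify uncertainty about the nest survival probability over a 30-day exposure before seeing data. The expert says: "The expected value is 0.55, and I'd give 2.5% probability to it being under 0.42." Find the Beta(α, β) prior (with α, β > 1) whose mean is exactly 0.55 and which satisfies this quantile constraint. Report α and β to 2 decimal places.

With mean 0.55 fixed, write α = 0.55s, β = 0.45s where s = α+β.
Need P(θ < 0.42) = 0.025 under Beta(0.55s, 0.45s). Normal approximation: (q−m)/√(m(1−m)/s) ≈ z_{0.025} = -1.96, so s ≈ 0.55·0.45·(-1.96)²/(0.42−0.55)² = 56.3.
At s = 56.3: P(θ<0.42) ≈ 0.025. Adjusting to match 0.025 gives s ≈ 56.29.
So α = 0.55·56.29 ≈ 30.96, β = 0.45·56.29 ≈ 25.33.

α ≈ 30.96, β ≈ 25.33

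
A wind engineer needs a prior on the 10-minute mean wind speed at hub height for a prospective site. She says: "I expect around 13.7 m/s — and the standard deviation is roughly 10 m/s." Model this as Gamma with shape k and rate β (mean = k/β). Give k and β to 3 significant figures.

k ≈ 1.88, β ≈ 0.137

For Gamma(k, rate β): mean = k/β, variance = k/β², so CV = 1/√k.
CV = SD/mean = 10/13.7 = 0.7299, hence k = 1/CV² = 1.88.
Then β = k/mean = 1.88/13.7 = 0.137.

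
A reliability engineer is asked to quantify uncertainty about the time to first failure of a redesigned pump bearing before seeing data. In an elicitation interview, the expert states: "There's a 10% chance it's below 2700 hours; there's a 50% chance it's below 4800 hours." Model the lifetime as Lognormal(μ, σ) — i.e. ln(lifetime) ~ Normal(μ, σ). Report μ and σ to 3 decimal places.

μ ≈ 8.476, σ ≈ 0.449

If T ~ Lognormal(μ,σ) then ln T ~ Normal(μ,σ), so the p-quantile of ln T is μ + z_p·σ.
ln(2700) = 7.901 and ln(4800) = 8.476; z_{0.1} = -1.282, z_{0.5} = 0.
σ = (8.476 − 7.901)/(0 − (-1.282)) = 0.449.
μ = 7.901 − (-1.282)·0.449 = 8.476.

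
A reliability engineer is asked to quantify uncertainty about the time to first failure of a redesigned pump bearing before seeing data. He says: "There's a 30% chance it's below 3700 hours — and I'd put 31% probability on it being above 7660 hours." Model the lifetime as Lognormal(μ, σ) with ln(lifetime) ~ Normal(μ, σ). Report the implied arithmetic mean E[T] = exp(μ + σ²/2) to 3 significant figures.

E[T] ≈ 6940 hours

If T ~ Lognormal(μ,σ) then ln T ~ Normal(μ,σ), so the p-quantile of ln T is μ + z_p·σ.
ln(3700) = 8.216 and ln(7660) = 8.944; z_{0.3} = -0.5244, z_{0.69} = 0.4959.
σ = (8.944 − 8.216)/(0.4959 − (-0.5244)) = 0.713.
μ = 8.216 − (-0.5244)·0.713 = 8.590.
E[T] = exp(μ + σ²/2) = exp(8.590 + 0.2544) = 6940 hours.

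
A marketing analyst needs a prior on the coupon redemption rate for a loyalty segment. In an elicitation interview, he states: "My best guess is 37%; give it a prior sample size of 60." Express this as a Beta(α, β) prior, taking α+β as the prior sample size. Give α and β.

Under the effective-sample-size interpretation, Beta(α, β) has prior mean α/(α+β) and prior sample size α+β.
So α+β = 60 and α/(α+β) = 0.37, giving α = 0.37·60 = 22.2 and β = 60 − 22.2 = 37.8.

α = 22.2, β = 37.8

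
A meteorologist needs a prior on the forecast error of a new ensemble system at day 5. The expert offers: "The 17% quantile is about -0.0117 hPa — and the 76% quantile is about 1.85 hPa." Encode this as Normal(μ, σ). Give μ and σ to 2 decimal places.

For Normal(μ,σ), the p-quantile is μ + z_p·σ. Here z_{0.17} = -0.9542, z_{0.76} = 0.7063.
So -0.0117 = μ − 0.9542σ and 1.85 = μ + 0.7063σ.
Subtracting: σ = (1.85 − -0.0117)/(0.7063 − (-0.9542)) = 1.12.
Then μ = -0.0117 − (-0.9542)·1.12 = 1.06.

μ = 1.06, σ = 1.12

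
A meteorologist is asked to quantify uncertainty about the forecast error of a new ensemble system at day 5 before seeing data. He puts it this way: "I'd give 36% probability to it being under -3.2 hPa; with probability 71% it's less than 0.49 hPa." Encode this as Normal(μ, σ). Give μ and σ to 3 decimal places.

μ = -1.749, σ = 4.047

For Normal(μ,σ), the p-quantile is μ + z_p·σ. Here z_{0.36} = -0.3585, z_{0.71} = 0.5534.
So -3.2 = μ − 0.3585σ and 0.49 = μ + 0.5534σ.
Subtracting: σ = (0.49 − -3.2)/(0.5534 − (-0.3585)) = 4.047.
Then μ = -3.2 − (-0.3585)·4.047 = -1.749.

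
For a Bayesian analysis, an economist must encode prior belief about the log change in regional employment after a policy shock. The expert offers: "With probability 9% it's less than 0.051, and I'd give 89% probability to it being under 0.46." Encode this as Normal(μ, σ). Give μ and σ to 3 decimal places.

The p-quantile of Normal(μ,σ) is μ + z_p·σ, with z_{0.09} = -1.341 and z_{0.89} = 1.227.
Eliminate σ: μ = (z₂·x₁ − z₁·x₂)/(z₂ − z₁) = (1.227·0.051 − (-1.341)·0.46)/2.567 = 0.265.
Then σ = (x₂ − x₁)/(z₂ − z₁) = (0.46 − 0.051)/2.567 = 0.159.

μ = 0.265, σ = 0.159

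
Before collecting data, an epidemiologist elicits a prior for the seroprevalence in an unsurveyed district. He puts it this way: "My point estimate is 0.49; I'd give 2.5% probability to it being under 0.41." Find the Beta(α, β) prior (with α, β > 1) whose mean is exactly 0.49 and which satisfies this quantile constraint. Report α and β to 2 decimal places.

With mean 0.49 fixed, write α = 0.49s, β = 0.51s where s = α+β.
Need P(θ < 0.41) = 0.025 under Beta(0.49s, 0.51s). Normal approximation: (q−m)/√(m(1−m)/s) ≈ z_{0.025} = -1.96, so s ≈ 0.49·0.51·(-1.96)²/(0.41−0.49)² = 150.0.
At s = 150.0: P(θ<0.41) ≈ 0.024. Adjusting to match 0.025 gives s ≈ 148.09.
So α = 0.49·148.09 ≈ 72.56, β = 0.51·148.09 ≈ 75.52.

α ≈ 72.56, β ≈ 75.52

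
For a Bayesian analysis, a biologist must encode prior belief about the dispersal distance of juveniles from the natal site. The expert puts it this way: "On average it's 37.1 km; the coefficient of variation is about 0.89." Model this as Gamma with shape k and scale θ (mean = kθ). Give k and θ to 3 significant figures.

For Gamma(k, scale θ): mean = kθ, variance = kθ², so CV = 1/√k.
CV = 0.89, hence k = 1/CV² = 1.26.
Then θ = mean/k = 37.1/1.26 = 29.4.

k ≈ 1.26, θ ≈ 29.4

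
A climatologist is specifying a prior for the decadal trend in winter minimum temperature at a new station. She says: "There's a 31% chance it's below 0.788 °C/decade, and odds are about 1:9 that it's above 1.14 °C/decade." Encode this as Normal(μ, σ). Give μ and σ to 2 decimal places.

μ = 0.89, σ = 0.20

For Normal(μ,σ), the p-quantile is μ + z_p·σ. Here z_{0.31} = -0.4959, z_{0.9} = 1.282.
So 0.788 = μ − 0.4959σ and 1.14 = μ + 1.282σ.
Subtracting: σ = (1.14 − 0.788)/(1.282 − (-0.4959)) = 0.20.
Then μ = 0.788 − (-0.4959)·0.20 = 0.89.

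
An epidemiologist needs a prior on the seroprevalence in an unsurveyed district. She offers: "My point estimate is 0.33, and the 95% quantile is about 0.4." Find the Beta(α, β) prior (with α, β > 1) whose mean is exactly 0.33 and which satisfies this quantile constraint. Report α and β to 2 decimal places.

With mean 0.33 fixed, write α = 0.33s, β = 0.67s where s = α+β.
Need P(θ < 0.4) = 0.95 under Beta(0.33s, 0.67s). Normal approximation: (q−m)/√(m(1−m)/s) ≈ z_{0.95} = 1.64, so s ≈ 0.33·0.67·(1.64)²/(0.4−0.33)² = 122.1.
At s = 122.1: P(θ<0.4) ≈ 0.947. Adjusting to match 0.95 gives s ≈ 126.62.
So α = 0.33·126.62 ≈ 41.79, β = 0.67·126.62 ≈ 84.84.

α ≈ 41.79, β ≈ 84.84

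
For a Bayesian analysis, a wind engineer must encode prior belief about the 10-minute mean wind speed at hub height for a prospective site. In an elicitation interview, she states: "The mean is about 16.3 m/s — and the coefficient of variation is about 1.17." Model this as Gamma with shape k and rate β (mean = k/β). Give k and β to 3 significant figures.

k ≈ 0.731, β ≈ 0.0448

For Gamma(k, rate β): mean = k/β, variance = k/β², so CV = 1/√k.
CV = 1.17, hence k = 1/CV² = 0.731.
Then β = k/mean = 0.731/16.3 = 0.0448.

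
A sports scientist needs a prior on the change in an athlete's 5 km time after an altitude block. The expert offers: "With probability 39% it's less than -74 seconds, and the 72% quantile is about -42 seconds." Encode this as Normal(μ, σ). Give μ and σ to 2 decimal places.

μ = -63.63, σ = 37.12

The p-quantile of Normal(μ,σ) is μ + z_p·σ, with z_{0.39} = -0.2793 and z_{0.72} = 0.5828.
Eliminate σ: μ = (z₂·x₁ − z₁·x₂)/(z₂ − z₁) = (0.5828·-74 − (-0.2793)·-42)/0.8622 = -63.63.
Then σ = (x₂ − x₁)/(z₂ − z₁) = (-42 − -74)/0.8622 = 37.12.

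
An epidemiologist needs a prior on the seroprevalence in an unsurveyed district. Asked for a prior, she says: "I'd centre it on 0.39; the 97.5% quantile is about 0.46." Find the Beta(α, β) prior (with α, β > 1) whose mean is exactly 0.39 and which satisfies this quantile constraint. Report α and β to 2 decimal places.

With mean 0.39 fixed, write α = 0.39s, β = 0.61s where s = α+β.
Need P(θ < 0.46) = 0.975 under Beta(0.39s, 0.61s). Normal approximation: (q−m)/√(m(1−m)/s) ≈ z_{0.975} = 1.96, so s ≈ 0.39·0.61·(1.96)²/(0.46−0.39)² = 186.5.
At s = 186.5: P(θ<0.46) ≈ 0.974. Adjusting to match 0.975 gives s ≈ 191.00.
So α = 0.39·191.00 ≈ 74.49, β = 0.61·191.00 ≈ 116.51.

α ≈ 74.49, β ≈ 116.51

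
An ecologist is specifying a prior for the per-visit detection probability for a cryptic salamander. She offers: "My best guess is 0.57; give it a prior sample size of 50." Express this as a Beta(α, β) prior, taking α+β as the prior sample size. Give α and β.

Under the effective-sample-size interpretation, Beta(α, β) has prior mean α/(α+β) and prior sample size α+β.
So α+β = 50 and α/(α+β) = 0.57, giving α = 0.57·50 = 28.5 and β = 50 − 28.5 = 21.5.

α = 28.5, β = 21.5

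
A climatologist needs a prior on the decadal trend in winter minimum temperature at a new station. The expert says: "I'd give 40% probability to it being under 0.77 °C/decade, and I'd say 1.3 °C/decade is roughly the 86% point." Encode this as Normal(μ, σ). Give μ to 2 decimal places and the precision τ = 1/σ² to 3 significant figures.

The p-quantile of Normal(μ,σ) is μ + z_p·σ, with z_{0.4} = -0.2533 and z_{0.86} = 1.08.
Eliminate σ: μ = (z₂·x₁ − z₁·x₂)/(z₂ − z₁) = (1.08·0.77 − (-0.2533)·1.3)/1.334 = 0.87.
Then σ = (x₂ − x₁)/(z₂ − z₁) = (1.3 − 0.77)/1.334 = 0.40.
Precision τ = 1/σ² = 1/0.3974² = 6.33.

μ = 0.87, τ = 6.33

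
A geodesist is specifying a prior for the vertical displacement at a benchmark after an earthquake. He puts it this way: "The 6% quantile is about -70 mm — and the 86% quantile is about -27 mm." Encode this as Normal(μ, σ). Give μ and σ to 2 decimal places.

μ = -44.63, σ = 16.32

For Normal(μ,σ), the p-quantile is μ + z_p·σ. Here z_{0.06} = -1.555, z_{0.86} = 1.08.
So -70 = μ − 1.555σ and -27 = μ + 1.08σ.
Subtracting: σ = (-27 − -70)/(1.08 − (-1.555)) = 16.32.
Then μ = -70 − (-1.555)·16.32 = -44.63.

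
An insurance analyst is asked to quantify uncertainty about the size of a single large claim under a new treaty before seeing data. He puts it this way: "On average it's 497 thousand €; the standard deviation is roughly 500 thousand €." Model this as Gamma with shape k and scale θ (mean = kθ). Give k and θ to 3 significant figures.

For Gamma(k, scale θ): mean = kθ, variance = kθ², so CV = 1/√k.
CV = SD/mean = 500/497 = 1.006, hence k = 1/CV² = 0.988.
Then θ = mean/k = 497/0.988 = 503.

k ≈ 0.988, θ ≈ 503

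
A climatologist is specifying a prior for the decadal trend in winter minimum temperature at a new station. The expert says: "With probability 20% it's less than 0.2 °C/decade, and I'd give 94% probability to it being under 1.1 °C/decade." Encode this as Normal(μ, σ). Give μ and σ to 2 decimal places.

μ = 0.52, σ = 0.38

For Normal(μ,σ), the p-quantile is μ + z_p·σ. Here z_{0.2} = -0.8416, z_{0.94} = 1.555.
So 0.2 = μ − 0.8416σ and 1.1 = μ + 1.555σ.
Subtracting: σ = (1.1 − 0.2)/(1.555 − (-0.8416)) = 0.38.
Then μ = 0.2 − (-0.8416)·0.38 = 0.52.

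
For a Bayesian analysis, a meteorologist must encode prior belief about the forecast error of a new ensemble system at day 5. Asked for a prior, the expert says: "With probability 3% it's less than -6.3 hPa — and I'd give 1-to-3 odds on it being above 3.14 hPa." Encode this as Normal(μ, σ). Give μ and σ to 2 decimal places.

μ = 0.65, σ = 3.69

For Normal(μ,σ), the p-quantile is μ + z_p·σ. Here z_{0.03} = -1.881, z_{0.75} = 0.6745.
So -6.3 = μ − 1.881σ and 3.14 = μ + 0.6745σ.
Subtracting: σ = (3.14 − -6.3)/(0.6745 − (-1.881)) = 3.69.
Then μ = -6.3 − (-1.881)·3.69 = 0.65.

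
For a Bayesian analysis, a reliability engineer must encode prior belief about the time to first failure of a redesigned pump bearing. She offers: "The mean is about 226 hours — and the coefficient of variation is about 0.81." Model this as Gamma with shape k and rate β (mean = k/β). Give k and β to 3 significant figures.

k ≈ 1.52, β ≈ 0.00674

For Gamma(k, rate β): mean = k/β, variance = k/β², so CV = 1/√k.
CV = 0.81, hence k = 1/CV² = 1.52.
Then β = k/mean = 1.52/226 = 0.00674.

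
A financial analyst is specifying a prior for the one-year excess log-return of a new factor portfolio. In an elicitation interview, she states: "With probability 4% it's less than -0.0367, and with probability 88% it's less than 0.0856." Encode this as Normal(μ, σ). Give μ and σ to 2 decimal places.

μ = 0.04, σ = 0.04

For Normal(μ,σ), the p-quantile is μ + z_p·σ. Here z_{0.04} = -1.751, z_{0.88} = 1.175.
So -0.0367 = μ − 1.751σ and 0.0856 = μ + 1.175σ.
Subtracting: σ = (0.0856 − -0.0367)/(1.175 − (-1.751)) = 0.04.
Then μ = -0.0367 − (-1.751)·0.04 = 0.04.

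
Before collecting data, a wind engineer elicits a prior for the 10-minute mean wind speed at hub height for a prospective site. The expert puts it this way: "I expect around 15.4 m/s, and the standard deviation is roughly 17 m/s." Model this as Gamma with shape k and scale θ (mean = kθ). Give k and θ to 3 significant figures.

For Gamma(k, scale θ): mean = kθ, variance = kθ², so CV = 1/√k.
CV = SD/mean = 17/15.4 = 1.104, hence k = 1/CV² = 0.821.
Then θ = mean/k = 15.4/0.821 = 18.8.

k ≈ 0.821, θ ≈ 18.8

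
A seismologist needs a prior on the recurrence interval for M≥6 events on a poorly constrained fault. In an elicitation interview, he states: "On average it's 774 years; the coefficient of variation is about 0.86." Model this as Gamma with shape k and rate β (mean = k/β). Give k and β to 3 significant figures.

For Gamma(k, rate β): mean = k/β, variance = k/β², so CV = 1/√k.
CV = 0.86, hence k = 1/CV² = 1.35.
Then β = k/mean = 1.35/774 = 0.00175.

k ≈ 1.35, β ≈ 0.00175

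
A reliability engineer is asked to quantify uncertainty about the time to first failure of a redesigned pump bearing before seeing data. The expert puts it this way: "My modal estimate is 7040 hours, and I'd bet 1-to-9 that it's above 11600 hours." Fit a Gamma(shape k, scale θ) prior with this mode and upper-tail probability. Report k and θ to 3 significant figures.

Gamma(k,θ) with k>1 has mode (k−1)θ, so θ = 7040/(k−1).
Need P(X < 11600) = 0.9 with θ tied to k this way. Start at k = 2, θ = 7040: P(X<11600) ≈ 0.490.
Too low — raise k to concentrate. Iterating converges to k ≈ 8.56.
Then θ = 7040/(8.56−1) ≈ 931.

k ≈ 8.56, θ ≈ 931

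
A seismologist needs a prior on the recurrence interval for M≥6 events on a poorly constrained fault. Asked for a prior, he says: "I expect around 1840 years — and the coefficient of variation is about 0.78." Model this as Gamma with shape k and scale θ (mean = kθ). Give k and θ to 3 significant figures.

k ≈ 1.64, θ ≈ 1120

For Gamma(k, scale θ): mean = kθ, variance = kθ², so CV = 1/√k.
CV = 0.78, hence k = 1/CV² = 1.64.
Then θ = mean/k = 1840/1.64 = 1120.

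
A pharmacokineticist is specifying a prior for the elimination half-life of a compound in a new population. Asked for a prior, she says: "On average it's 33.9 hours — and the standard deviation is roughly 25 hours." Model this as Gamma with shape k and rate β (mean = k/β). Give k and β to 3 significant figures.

For Gamma(k, rate β): mean = k/β, variance = k/β², so CV = 1/√k.
CV = SD/mean = 25/33.9 = 0.7375, hence k = 1/CV² = 1.84.
Then β = k/mean = 1.84/33.9 = 0.0542.

k ≈ 1.84, β ≈ 0.0542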